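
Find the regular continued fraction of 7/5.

Run the Euclidean algorithm on 7 and 5; the successive quotients are the partial quotients a_0, a_1, ... (each step inverts the fractional part left over by the previous one):
  7 = 1*5 + 2, so a_0 = 1.
  5 = 2*2 + 1, so a_1 = 2.
  2 = 2*1 + 0, so a_2 = 2.
The remainder reaches 0 after 3 divisions, so the expansion has 3 partial quotients, read off in order.

[1; 2, 2]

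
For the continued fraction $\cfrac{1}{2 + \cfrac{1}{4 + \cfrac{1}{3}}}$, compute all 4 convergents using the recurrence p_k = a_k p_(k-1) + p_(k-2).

Using the convergent recurrence p_i = a_i*p_{i-1} + p_{i-2}, q_i = a_i*q_{i-1} + q_{i-2} with p_{-2}=0, p_{-1}=1, q_{-2}=1, q_{-1}=0:
  i=0: a_0=0, p_0 = 0*1 + 0 = 0, q_0 = 0*0 + 1 = 1.
  i=1: a_1=2, p_1 = 2*0 + 1 = 1, q_1 = 2*1 + 0 = 2.
  i=2: a_2=4, p_2 = 4*1 + 0 = 4, q_2 = 4*2 + 1 = 9.
  i=3: a_3=3, p_3 = 3*4 + 1 = 13, q_3 = 3*9 + 2 = 29.

0/1, 1/2, 4/9, 13/29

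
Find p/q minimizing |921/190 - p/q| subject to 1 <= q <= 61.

286/59

Expand x = 921/190 as a continued fraction with the Euclidean algorithm:
  921 = 4*190 + 161, so a_0 = 4.
  190 = 1*161 + 29, so a_1 = 1.
  161 = 5*29 + 16, so a_2 = 5.
  29 = 1*16 + 13, so a_3 = 1.
  16 = 1*13 + 3, so a_4 = 1.
  13 = 4*3 + 1, so a_5 = 4.
  3 = 3*1 + 0, so a_6 = 3.
so x = [4; 1, 5, 1, 1, 4, 3].
Convergents (p_i = a_i*p_{i-1} + p_{i-2}, q_i = a_i*q_{i-1} + q_{i-2} with p_{-2}=0, p_{-1}=1, q_{-2}=1, q_{-1}=0), until the denominator exceeds 61:
  i=0: a_0=4, p_0 = 4*1 + 0 = 4, q_0 = 4*0 + 1 = 1.
  i=1: a_1=1, p_1 = 1*4 + 1 = 5, q_1 = 1*1 + 0 = 1.
  i=2: a_2=5, p_2 = 5*5 + 4 = 29, q_2 = 5*1 + 1 = 6.
  i=3: a_3=1, p_3 = 1*29 + 5 = 34, q_3 = 1*6 + 1 = 7.
  i=4: a_4=1, p_4 = 1*34 + 29 = 63, q_4 = 1*7 + 6 = 13.
  i=5: a_5=4, p_5 = 4*63 + 34 = 286, q_5 = 4*13 + 7 = 59.
  i=6: a_6=3, p_6 = 3*286 + 63 = 921, q_6 = 3*59 + 13 = 190.
q_6 = 190 > 61, so the last convergent with denominator <= 61 is p_5/q_5 = 286/59.
The closest fraction with denominator <= 61 is either p_5/q_5 or the intermediate fraction (k*p_5 + p_4)/(k*q_5 + q_4) with the largest k >= 1 whose denominator stays <= 61; these approach x as k grows, and every other convergent or intermediate fraction in range is farther away.
Largest k: floor((61 - q_4)/q_5) = floor((61 - 13)/59) = 0.
Since k = 0, no intermediate fraction beyond p_5/q_5 has denominator <= 61, so the convergent 286/59 is the closest (its error is |921*59 - 286*190|/(190*59) = 1/11210).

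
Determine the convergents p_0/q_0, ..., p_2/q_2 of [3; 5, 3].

Using the convergent recurrence p_i = a_i*p_{i-1} + p_{i-2}, q_i = a_i*q_{i-1} + q_{i-2} with p_{-2}=0, p_{-1}=1, q_{-2}=1, q_{-1}=0:
  i=0: a_0=3, p_0 = 3*1 + 0 = 3, q_0 = 3*0 + 1 = 1.
  i=1: a_1=5, p_1 = 5*3 + 1 = 16, q_1 = 5*1 + 0 = 5.
  i=2: a_2=3, p_2 = 3*16 + 3 = 51, q_2 = 3*5 + 1 = 16.

3/1, 16/5, 51/16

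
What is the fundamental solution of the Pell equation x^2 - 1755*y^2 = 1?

First expand sqrt(1755) as a continued fraction. With x_i = (sqrt(1755) + m_i)/d_i and (m_0, d_0) = (0, 1): a_0 = floor(sqrt(1755)) = 41, since 41^2 = 1681 <= 1755 < 1764 = 42^2.
Iterate m_{i+1} = d_i*a_i - m_i, d_{i+1} = (1755 - m_{i+1}^2)/d_i, a_{i+1} = floor((a_0 + m_{i+1})/d_{i+1}):
  m_1 = 1*41 - 0 = 41, d_1 = (1755 - 41^2)/1 = 74/1 = 74, a_1 = floor((41 + 41)/74) = 1.
  m_2 = 74*1 - 41 = 33, d_2 = (1755 - 33^2)/74 = 666/74 = 9, a_2 = floor((41 + 33)/9) = 8.
  m_3 = 9*8 - 33 = 39, d_3 = (1755 - 39^2)/9 = 234/9 = 26, a_3 = floor((41 + 39)/26) = 3.
  m_4 = 26*3 - 39 = 39, d_4 = (1755 - 39^2)/26 = 234/26 = 9, a_4 = floor((41 + 39)/9) = 8.
  m_5 = 9*8 - 39 = 33, d_5 = (1755 - 33^2)/9 = 666/9 = 74, a_5 = floor((41 + 33)/74) = 1.
  m_6 = 74*1 - 33 = 41, d_6 = (1755 - 41^2)/74 = 74/74 = 1, a_6 = floor((41 + 41)/1) = 82.
  m_7 = 1*82 - 41 = 41, d_7 = (1755 - 41^2)/1 = 74/1 = 74: (m_7, d_7) = (m_1, d_1) = (41, 74), so from here the quotients repeat a_1, ..., a_6; the period length is 6.
So sqrt(1755) = [41; (1, 8, 3, 8, 1, 82)] with period length k = 6.
k is even, so the fundamental solution of x^2 - 1755y^2 = 1 is (p_{k-1}, q_{k-1}) = (p_5, q_5); compute convergents through index 5.
Convergents (p_i = a_i*p_{i-1} + p_{i-2}, q_i = a_i*q_{i-1} + q_{i-2} with p_{-2}=0, p_{-1}=1, q_{-2}=1, q_{-1}=0):
  i=0: a_0=41, p_0 = 41*1 + 0 = 41, q_0 = 41*0 + 1 = 1.
  i=1: a_1=1, p_1 = 1*41 + 1 = 42, q_1 = 1*1 + 0 = 1.
  i=2: a_2=8, p_2 = 8*42 + 41 = 377, q_2 = 8*1 + 1 = 9.
  i=3: a_3=3, p_3 = 3*377 + 42 = 1173, q_3 = 3*9 + 1 = 28.
  i=4: a_4=8, p_4 = 8*1173 + 377 = 9761, q_4 = 8*28 + 9 = 233.
  i=5: a_5=1, p_5 = 1*9761 + 1173 = 10934, q_5 = 1*233 + 28 = 261.
Check: 10934^2 - 1755*261^2 = 119552356 - 119552355 = 1, so (x, y) = (10934, 261) solves the equation, and by the theorem it is the least positive solution.

(x, y) = (10934, 261)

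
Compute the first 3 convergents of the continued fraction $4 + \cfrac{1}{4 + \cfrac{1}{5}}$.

4/1, 17/4, 89/21

Using the convergent recurrence p_i = a_i*p_{i-1} + p_{i-2}, q_i = a_i*q_{i-1} + q_{i-2} with p_{-2}=0, p_{-1}=1, q_{-2}=1, q_{-1}=0:
  i=0: a_0=4, p_0 = 4*1 + 0 = 4, q_0 = 4*0 + 1 = 1.
  i=1: a_1=4, p_1 = 4*4 + 1 = 17, q_1 = 4*1 + 0 = 4.
  i=2: a_2=5, p_2 = 5*17 + 4 = 89, q_2 = 5*4 + 1 = 21.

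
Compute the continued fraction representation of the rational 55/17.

[3; 4, 4]

Run the Euclidean algorithm on 55 and 17; the successive quotients are the partial quotients a_0, a_1, ... (each step inverts the fractional part left over by the previous one):
  55 = 3*17 + 4, so a_0 = 3.
  17 = 4*4 + 1, so a_1 = 4.
  4 = 4*1 + 0, so a_2 = 4.
The remainder reaches 0 after 3 divisions, so the expansion has 3 partial quotients, read off in order.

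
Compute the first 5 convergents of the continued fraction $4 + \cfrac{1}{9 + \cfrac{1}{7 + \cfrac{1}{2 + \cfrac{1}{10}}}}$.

4/1, 37/9, 263/64, 563/137, 5893/1434

Using the convergent recurrence p_i = a_i*p_{i-1} + p_{i-2}, q_i = a_i*q_{i-1} + q_{i-2} with p_{-2}=0, p_{-1}=1, q_{-2}=1, q_{-1}=0:
  i=0: a_0=4, p_0 = 4*1 + 0 = 4, q_0 = 4*0 + 1 = 1.
  i=1: a_1=9, p_1 = 9*4 + 1 = 37, q_1 = 9*1 + 0 = 9.
  i=2: a_2=7, p_2 = 7*37 + 4 = 263, q_2 = 7*9 + 1 = 64.
  i=3: a_3=2, p_3 = 2*263 + 37 = 563, q_3 = 2*64 + 9 = 137.
  i=4: a_4=10, p_4 = 10*563 + 263 = 5893, q_4 = 10*137 + 64 = 1434.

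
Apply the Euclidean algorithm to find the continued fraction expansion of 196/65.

Run the Euclidean algorithm on 196 and 65; the successive quotients are the partial quotients a_0, a_1, ... (each step inverts the fractional part left over by the previous one):
  196 = 3*65 + 1, so a_0 = 3.
  65 = 65*1 + 0, so a_1 = 65.
The remainder reaches 0 after 2 divisions, so the expansion has 2 partial quotients, read off in order.

[3; 65]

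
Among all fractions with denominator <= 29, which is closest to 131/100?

Expand x = 131/100 as a continued fraction with the Euclidean algorithm:
  131 = 1*100 + 31, so a_0 = 1.
  100 = 3*31 + 7, so a_1 = 3.
  31 = 4*7 + 3, so a_2 = 4.
  7 = 2*3 + 1, so a_3 = 2.
  3 = 3*1 + 0, so a_4 = 3.
so x = [1; 3, 4, 2, 3].
Convergents (p_i = a_i*p_{i-1} + p_{i-2}, q_i = a_i*q_{i-1} + q_{i-2} with p_{-2}=0, p_{-1}=1, q_{-2}=1, q_{-1}=0), until the denominator exceeds 29:
  i=0: a_0=1, p_0 = 1*1 + 0 = 1, q_0 = 1*0 + 1 = 1.
  i=1: a_1=3, p_1 = 3*1 + 1 = 4, q_1 = 3*1 + 0 = 3.
  i=2: a_2=4, p_2 = 4*4 + 1 = 17, q_2 = 4*3 + 1 = 13.
  i=3: a_3=2, p_3 = 2*17 + 4 = 38, q_3 = 2*13 + 3 = 29.
  i=4: a_4=3, p_4 = 3*38 + 17 = 131, q_4 = 3*29 + 13 = 100.
q_4 = 100 > 29, so the last convergent with denominator <= 29 is p_3/q_3 = 38/29.
The closest fraction with denominator <= 29 is either p_3/q_3 or the intermediate fraction (k*p_3 + p_2)/(k*q_3 + q_2) with the largest k >= 1 whose denominator stays <= 29; these approach x as k grows, and every other convergent or intermediate fraction in range is farther away.
Largest k: floor((29 - q_2)/q_3) = floor((29 - 13)/29) = 0.
Since k = 0, no intermediate fraction beyond p_3/q_3 has denominator <= 29, so the convergent 38/29 is the closest (its error is |131*29 - 38*100|/(100*29) = 1/2900).

38/29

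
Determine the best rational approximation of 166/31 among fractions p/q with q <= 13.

Expand x = 166/31 as a continued fraction with the Euclidean algorithm:
  166 = 5*31 + 11, so a_0 = 5.
  31 = 2*11 + 9, so a_1 = 2.
  11 = 1*9 + 2, so a_2 = 1.
  9 = 4*2 + 1, so a_3 = 4.
  2 = 2*1 + 0, so a_4 = 2.
so x = [5; 2, 1, 4, 2].
Convergents (p_i = a_i*p_{i-1} + p_{i-2}, q_i = a_i*q_{i-1} + q_{i-2} with p_{-2}=0, p_{-1}=1, q_{-2}=1, q_{-1}=0), until the denominator exceeds 13:
  i=0: a_0=5, p_0 = 5*1 + 0 = 5, q_0 = 5*0 + 1 = 1.
  i=1: a_1=2, p_1 = 2*5 + 1 = 11, q_1 = 2*1 + 0 = 2.
  i=2: a_2=1, p_2 = 1*11 + 5 = 16, q_2 = 1*2 + 1 = 3.
  i=3: a_3=4, p_3 = 4*16 + 11 = 75, q_3 = 4*3 + 2 = 14.
q_3 = 14 > 13, so the last convergent with denominator <= 13 is p_2/q_2 = 16/3.
The closest fraction with denominator <= 13 is either p_2/q_2 or the intermediate fraction (k*p_2 + p_1)/(k*q_2 + q_1) with the largest k >= 1 whose denominator stays <= 13; these approach x as k grows, and every other convergent or intermediate fraction in range is farther away.
Largest k: floor((13 - q_1)/q_2) = floor((13 - 2)/3) = 3.
That gives (3*16 + 11)/(3*3 + 2) = 59/11.
Compare the errors: |x - 16/3| = |166*3 - 16*31|/(31*3) = 2/93, and |x - 59/11| = |166*11 - 59*31|/(31*11) = 3/341.
Cross-multiplying, 3*93 = 279 < 682 = 2*341, so 3/341 is smaller: the intermediate fraction 59/11 is closer to x than 16/3.

59/11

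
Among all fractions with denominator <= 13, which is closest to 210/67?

Expand x = 210/67 as a continued fraction with the Euclidean algorithm:
  210 = 3*67 + 9, so a_0 = 3.
  67 = 7*9 + 4, so a_1 = 7.
  9 = 2*4 + 1, so a_2 = 2.
  4 = 4*1 + 0, so a_3 = 4.
so x = [3; 7, 2, 4].
Convergents (p_i = a_i*p_{i-1} + p_{i-2}, q_i = a_i*q_{i-1} + q_{i-2} with p_{-2}=0, p_{-1}=1, q_{-2}=1, q_{-1}=0), until the denominator exceeds 13:
  i=0: a_0=3, p_0 = 3*1 + 0 = 3, q_0 = 3*0 + 1 = 1.
  i=1: a_1=7, p_1 = 7*3 + 1 = 22, q_1 = 7*1 + 0 = 7.
  i=2: a_2=2, p_2 = 2*22 + 3 = 47, q_2 = 2*7 + 1 = 15.
q_2 = 15 > 13, so the last convergent with denominator <= 13 is p_1/q_1 = 22/7.
The closest fraction with denominator <= 13 is either p_1/q_1 or the intermediate fraction (k*p_1 + p_0)/(k*q_1 + q_0) with the largest k >= 1 whose denominator stays <= 13; these approach x as k grows, and every other convergent or intermediate fraction in range is farther away.
Largest k: floor((13 - q_0)/q_1) = floor((13 - 1)/7) = 1.
That gives (1*22 + 3)/(1*7 + 1) = 25/8.
Compare the errors: |x - 22/7| = |210*7 - 22*67|/(67*7) = 4/469, and |x - 25/8| = |210*8 - 25*67|/(67*8) = 5/536.
Cross-multiplying, 4*536 = 2144 < 2345 = 5*469, so 4/469 is smaller: the convergent 22/7 is closer to x than 25/8.

22/7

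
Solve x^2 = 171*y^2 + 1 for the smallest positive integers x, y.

(x, y) = (170, 13)

First expand sqrt(171) as a continued fraction. With x_i = (sqrt(171) + m_i)/d_i and (m_0, d_0) = (0, 1): a_0 = floor(sqrt(171)) = 13, since 13^2 = 169 <= 171 < 196 = 14^2.
Iterate m_{i+1} = d_i*a_i - m_i, d_{i+1} = (171 - m_{i+1}^2)/d_i, a_{i+1} = floor((a_0 + m_{i+1})/d_{i+1}):
  m_1 = 1*13 - 0 = 13, d_1 = (171 - 13^2)/1 = 2/1 = 2, a_1 = floor((13 + 13)/2) = 13.
  m_2 = 2*13 - 13 = 13, d_2 = (171 - 13^2)/2 = 2/2 = 1, a_2 = floor((13 + 13)/1) = 26.
  m_3 = 1*26 - 13 = 13, d_3 = (171 - 13^2)/1 = 2/1 = 2: (m_3, d_3) = (m_1, d_1) = (13, 2), so from here the quotients repeat a_1, a_2; the period length is 2.
So sqrt(171) = [13; (13, 26)] with period length k = 2.
k is even, so the fundamental solution of x^2 - 171y^2 = 1 is (p_{k-1}, q_{k-1}) = (p_1, q_1); compute convergents through index 1.
Convergents (p_i = a_i*p_{i-1} + p_{i-2}, q_i = a_i*q_{i-1} + q_{i-2} with p_{-2}=0, p_{-1}=1, q_{-2}=1, q_{-1}=0):
  i=0: a_0=13, p_0 = 13*1 + 0 = 13, q_0 = 13*0 + 1 = 1.
  i=1: a_1=13, p_1 = 13*13 + 1 = 170, q_1 = 13*1 + 0 = 13.
Check: 170^2 - 171*13^2 = 28900 - 28899 = 1, so (x, y) = (170, 13) solves the equation, and by the theorem it is the least positive solution.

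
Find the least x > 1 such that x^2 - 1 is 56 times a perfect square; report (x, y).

First expand sqrt(56) as a continued fraction. With x_i = (sqrt(56) + m_i)/d_i and (m_0, d_0) = (0, 1): a_0 = floor(sqrt(56)) = 7, since 7^2 = 49 <= 56 < 64 = 8^2.
Iterate m_{i+1} = d_i*a_i - m_i, d_{i+1} = (56 - m_{i+1}^2)/d_i, a_{i+1} = floor((a_0 + m_{i+1})/d_{i+1}):
  m_1 = 1*7 - 0 = 7, d_1 = (56 - 7^2)/1 = 7/1 = 7, a_1 = floor((7 + 7)/7) = 2.
  m_2 = 7*2 - 7 = 7, d_2 = (56 - 7^2)/7 = 7/7 = 1, a_2 = floor((7 + 7)/1) = 14.
  m_3 = 1*14 - 7 = 7, d_3 = (56 - 7^2)/1 = 7/1 = 7: (m_3, d_3) = (m_1, d_1) = (7, 7), so from here the quotients repeat a_1, a_2; the period length is 2.
So sqrt(56) = [7; (2, 14)] with period length k = 2.
k is even, so the fundamental solution of x^2 - 56y^2 = 1 is (p_{k-1}, q_{k-1}) = (p_1, q_1); compute convergents through index 1.
Convergents (p_i = a_i*p_{i-1} + p_{i-2}, q_i = a_i*q_{i-1} + q_{i-2} with p_{-2}=0, p_{-1}=1, q_{-2}=1, q_{-1}=0):
  i=0: a_0=7, p_0 = 7*1 + 0 = 7, q_0 = 7*0 + 1 = 1.
  i=1: a_1=2, p_1 = 2*7 + 1 = 15, q_1 = 2*1 + 0 = 2.
Check: 15^2 - 56*2^2 = 225 - 224 = 1, so (x, y) = (15, 2) solves the equation, and by the theorem it is the least positive solution.

(x, y) = (15, 2)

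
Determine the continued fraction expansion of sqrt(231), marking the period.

Write x_i = (sqrt(231) + m_i)/d_i with (m_0, d_0) = (0, 1). a_0 = floor(sqrt(231)) = 15, since 15^2 = 225 <= 231 < 256 = 16^2.
Iterate m_{i+1} = d_i*a_i - m_i, d_{i+1} = (231 - m_{i+1}^2)/d_i, a_{i+1} = floor((a_0 + m_{i+1})/d_{i+1}):
  m_1 = 1*15 - 0 = 15, d_1 = (231 - 15^2)/1 = 6/1 = 6, a_1 = floor((15 + 15)/6) = 5.
  m_2 = 6*5 - 15 = 15, d_2 = (231 - 15^2)/6 = 6/6 = 1, a_2 = floor((15 + 15)/1) = 30.
  m_3 = 1*30 - 15 = 15, d_3 = (231 - 15^2)/1 = 6/1 = 6: (m_3, d_3) = (m_1, d_1) = (15, 6), so from here the quotients repeat a_1, a_2; the period length is 2.
Hence the expansion of sqrt(231) is a_0 = 15 followed by the repeating block 5, 30 (period 2).

[15; (5, 30)]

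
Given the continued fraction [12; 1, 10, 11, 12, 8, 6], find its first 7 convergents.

Using the convergent recurrence p_i = a_i*p_{i-1} + p_{i-2}, q_i = a_i*q_{i-1} + q_{i-2} with p_{-2}=0, p_{-1}=1, q_{-2}=1, q_{-1}=0:
  i=0: a_0=12, p_0 = 12*1 + 0 = 12, q_0 = 12*0 + 1 = 1.
  i=1: a_1=1, p_1 = 1*12 + 1 = 13, q_1 = 1*1 + 0 = 1.
  i=2: a_2=10, p_2 = 10*13 + 12 = 142, q_2 = 10*1 + 1 = 11.
  i=3: a_3=11, p_3 = 11*142 + 13 = 1575, q_3 = 11*11 + 1 = 122.
  i=4: a_4=12, p_4 = 12*1575 + 142 = 19042, q_4 = 12*122 + 11 = 1475.
  i=5: a_5=8, p_5 = 8*19042 + 1575 = 153911, q_5 = 8*1475 + 122 = 11922.
  i=6: a_6=6, p_6 = 6*153911 + 19042 = 942508, q_6 = 6*11922 + 1475 = 73007.

12/1, 13/1, 142/11, 1575/122, 19042/1475, 153911/11922, 942508/73007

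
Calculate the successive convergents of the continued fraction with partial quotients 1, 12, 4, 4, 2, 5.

Using the convergent recurrence p_i = a_i*p_{i-1} + p_{i-2}, q_i = a_i*q_{i-1} + q_{i-2} with p_{-2}=0, p_{-1}=1, q_{-2}=1, q_{-1}=0:
  i=0: a_0=1, p_0 = 1*1 + 0 = 1, q_0 = 1*0 + 1 = 1.
  i=1: a_1=12, p_1 = 12*1 + 1 = 13, q_1 = 12*1 + 0 = 12.
  i=2: a_2=4, p_2 = 4*13 + 1 = 53, q_2 = 4*12 + 1 = 49.
  i=3: a_3=4, p_3 = 4*53 + 13 = 225, q_3 = 4*49 + 12 = 208.
  i=4: a_4=2, p_4 = 2*225 + 53 = 503, q_4 = 2*208 + 49 = 465.
  i=5: a_5=5, p_5 = 5*503 + 225 = 2740, q_5 = 5*465 + 208 = 2533.

1/1, 13/12, 53/49, 225/208, 503/465, 2740/2533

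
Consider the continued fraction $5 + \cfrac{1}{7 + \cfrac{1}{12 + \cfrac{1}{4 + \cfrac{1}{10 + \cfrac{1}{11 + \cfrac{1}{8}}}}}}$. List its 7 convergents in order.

5/1, 36/7, 437/85, 1784/347, 18277/3555, 202831/39452, 1640925/319171

Using the convergent recurrence p_i = a_i*p_{i-1} + p_{i-2}, q_i = a_i*q_{i-1} + q_{i-2} with p_{-2}=0, p_{-1}=1, q_{-2}=1, q_{-1}=0:
  i=0: a_0=5, p_0 = 5*1 + 0 = 5, q_0 = 5*0 + 1 = 1.
  i=1: a_1=7, p_1 = 7*5 + 1 = 36, q_1 = 7*1 + 0 = 7.
  i=2: a_2=12, p_2 = 12*36 + 5 = 437, q_2 = 12*7 + 1 = 85.
  i=3: a_3=4, p_3 = 4*437 + 36 = 1784, q_3 = 4*85 + 7 = 347.
  i=4: a_4=10, p_4 = 10*1784 + 437 = 18277, q_4 = 10*347 + 85 = 3555.
  i=5: a_5=11, p_5 = 11*18277 + 1784 = 202831, q_5 = 11*3555 + 347 = 39452.
  i=6: a_6=8, p_6 = 8*202831 + 18277 = 1640925, q_6 = 8*39452 + 3555 = 319171.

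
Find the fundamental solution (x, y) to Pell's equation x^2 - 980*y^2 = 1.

First expand sqrt(980) as a continued fraction. With x_i = (sqrt(980) + m_i)/d_i and (m_0, d_0) = (0, 1): a_0 = floor(sqrt(980)) = 31, since 31^2 = 961 <= 980 < 1024 = 32^2.
Iterate m_{i+1} = d_i*a_i - m_i, d_{i+1} = (980 - m_{i+1}^2)/d_i, a_{i+1} = floor((a_0 + m_{i+1})/d_{i+1}):
  m_1 = 1*31 - 0 = 31, d_1 = (980 - 31^2)/1 = 19/1 = 19, a_1 = floor((31 + 31)/19) = 3.
  m_2 = 19*3 - 31 = 26, d_2 = (980 - 26^2)/19 = 304/19 = 16, a_2 = floor((31 + 26)/16) = 3.
  m_3 = 16*3 - 26 = 22, d_3 = (980 - 22^2)/16 = 496/16 = 31, a_3 = floor((31 + 22)/31) = 1.
  m_4 = 31*1 - 22 = 9, d_4 = (980 - 9^2)/31 = 899/31 = 29, a_4 = floor((31 + 9)/29) = 1.
  m_5 = 29*1 - 9 = 20, d_5 = (980 - 20^2)/29 = 580/29 = 20, a_5 = floor((31 + 20)/20) = 2.
  m_6 = 20*2 - 20 = 20, d_6 = (980 - 20^2)/20 = 580/20 = 29, a_6 = floor((31 + 20)/29) = 1.
  m_7 = 29*1 - 20 = 9, d_7 = (980 - 9^2)/29 = 899/29 = 31, a_7 = floor((31 + 9)/31) = 1.
  m_8 = 31*1 - 9 = 22, d_8 = (980 - 22^2)/31 = 496/31 = 16, a_8 = floor((31 + 22)/16) = 3.
  m_9 = 16*3 - 22 = 26, d_9 = (980 - 26^2)/16 = 304/16 = 19, a_9 = floor((31 + 26)/19) = 3.
  m_10 = 19*3 - 26 = 31, d_10 = (980 - 31^2)/19 = 19/19 = 1, a_10 = floor((31 + 31)/1) = 62.
  m_11 = 1*62 - 31 = 31, d_11 = (980 - 31^2)/1 = 19/1 = 19: (m_11, d_11) = (m_1, d_1) = (31, 19), so from here the quotients repeat a_1, ..., a_10; the period length is 10.
So sqrt(980) = [31; (3, 3, 1, 1, 2, 1, 1, 3, 3, 62)] with period length k = 10.
k is even, so the fundamental solution of x^2 - 980y^2 = 1 is (p_{k-1}, q_{k-1}) = (p_9, q_9); compute convergents through index 9.
Convergents (p_i = a_i*p_{i-1} + p_{i-2}, q_i = a_i*q_{i-1} + q_{i-2} with p_{-2}=0, p_{-1}=1, q_{-2}=1, q_{-1}=0):
  i=0: a_0=31, p_0 = 31*1 + 0 = 31, q_0 = 31*0 + 1 = 1.
  i=1: a_1=3, p_1 = 3*31 + 1 = 94, q_1 = 3*1 + 0 = 3.
  i=2: a_2=3, p_2 = 3*94 + 31 = 313, q_2 = 3*3 + 1 = 10.
  i=3: a_3=1, p_3 = 1*313 + 94 = 407, q_3 = 1*10 + 3 = 13.
  i=4: a_4=1, p_4 = 1*407 + 313 = 720, q_4 = 1*13 + 10 = 23.
  i=5: a_5=2, p_5 = 2*720 + 407 = 1847, q_5 = 2*23 + 13 = 59.
  i=6: a_6=1, p_6 = 1*1847 + 720 = 2567, q_6 = 1*59 + 23 = 82.
  i=7: a_7=1, p_7 = 1*2567 + 1847 = 4414, q_7 = 1*82 + 59 = 141.
  i=8: a_8=3, p_8 = 3*4414 + 2567 = 15809, q_8 = 3*141 + 82 = 505.
  i=9: a_9=3, p_9 = 3*15809 + 4414 = 51841, q_9 = 3*505 + 141 = 1656.
Check: 51841^2 - 980*1656^2 = 2687489281 - 2687489280 = 1, so (x, y) = (51841, 1656) solves the equation, and by the theorem it is the least positive solution.

(x, y) = (51841, 1656)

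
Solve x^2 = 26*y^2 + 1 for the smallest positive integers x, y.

First expand sqrt(26) as a continued fraction. With x_i = (sqrt(26) + m_i)/d_i and (m_0, d_0) = (0, 1): a_0 = floor(sqrt(26)) = 5, since 5^2 = 25 <= 26 < 36 = 6^2.
Iterate m_{i+1} = d_i*a_i - m_i, d_{i+1} = (26 - m_{i+1}^2)/d_i, a_{i+1} = floor((a_0 + m_{i+1})/d_{i+1}):
  m_1 = 1*5 - 0 = 5, d_1 = (26 - 5^2)/1 = 1/1 = 1, a_1 = floor((5 + 5)/1) = 10.
  m_2 = 1*10 - 5 = 5, d_2 = (26 - 5^2)/1 = 1/1 = 1: (m_2, d_2) = (m_1, d_1) = (5, 1), so from here the quotient a_1 repeats; the period length is 1.
So sqrt(26) = [5; (10)] with period length k = 1.
k is odd, so (p_{k-1}, q_{k-1}) only solves x^2 - 26y^2 = -1 and the fundamental solution of x^2 - 26y^2 = 1 is (p_{2k-1}, q_{2k-1}) = (p_1, q_1); compute convergents through index 1, running through the period twice.
Convergents (p_i = a_i*p_{i-1} + p_{i-2}, q_i = a_i*q_{i-1} + q_{i-2} with p_{-2}=0, p_{-1}=1, q_{-2}=1, q_{-1}=0):
  i=0: a_0=5, p_0 = 5*1 + 0 = 5, q_0 = 5*0 + 1 = 1.
  i=1: a_1=10, p_1 = 10*5 + 1 = 51, q_1 = 10*1 + 0 = 10.
Indeed p_0^2 - 26*q_0^2 = 25 - 26 = -1, not +1.
Check: 51^2 - 26*10^2 = 2601 - 2600 = 1, so (x, y) = (51, 10) solves the equation, and by the theorem it is the least positive solution.

(x, y) = (51, 10)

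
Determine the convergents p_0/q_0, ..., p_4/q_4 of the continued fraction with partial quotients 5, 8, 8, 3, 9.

Using the convergent recurrence p_i = a_i*p_{i-1} + p_{i-2}, q_i = a_i*q_{i-1} + q_{i-2} with p_{-2}=0, p_{-1}=1, q_{-2}=1, q_{-1}=0:
  i=0: a_0=5, p_0 = 5*1 + 0 = 5, q_0 = 5*0 + 1 = 1.
  i=1: a_1=8, p_1 = 8*5 + 1 = 41, q_1 = 8*1 + 0 = 8.
  i=2: a_2=8, p_2 = 8*41 + 5 = 333, q_2 = 8*8 + 1 = 65.
  i=3: a_3=3, p_3 = 3*333 + 41 = 1040, q_3 = 3*65 + 8 = 203.
  i=4: a_4=9, p_4 = 9*1040 + 333 = 9693, q_4 = 9*203 + 65 = 1892.

5/1, 41/8, 333/65, 1040/203, 9693/1892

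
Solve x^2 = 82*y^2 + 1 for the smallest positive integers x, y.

First expand sqrt(82) as a continued fraction. With x_i = (sqrt(82) + m_i)/d_i and (m_0, d_0) = (0, 1): a_0 = floor(sqrt(82)) = 9, since 9^2 = 81 <= 82 < 100 = 10^2.
Iterate m_{i+1} = d_i*a_i - m_i, d_{i+1} = (82 - m_{i+1}^2)/d_i, a_{i+1} = floor((a_0 + m_{i+1})/d_{i+1}):
  m_1 = 1*9 - 0 = 9, d_1 = (82 - 9^2)/1 = 1/1 = 1, a_1 = floor((9 + 9)/1) = 18.
  m_2 = 1*18 - 9 = 9, d_2 = (82 - 9^2)/1 = 1/1 = 1: (m_2, d_2) = (m_1, d_1) = (9, 1), so from here the quotient a_1 repeats; the period length is 1.
So sqrt(82) = [9; (18)] with period length k = 1.
k is odd, so (p_{k-1}, q_{k-1}) only solves x^2 - 82y^2 = -1 and the fundamental solution of x^2 - 82y^2 = 1 is (p_{2k-1}, q_{2k-1}) = (p_1, q_1); compute convergents through index 1, running through the period twice.
Convergents (p_i = a_i*p_{i-1} + p_{i-2}, q_i = a_i*q_{i-1} + q_{i-2} with p_{-2}=0, p_{-1}=1, q_{-2}=1, q_{-1}=0):
  i=0: a_0=9, p_0 = 9*1 + 0 = 9, q_0 = 9*0 + 1 = 1.
  i=1: a_1=18, p_1 = 18*9 + 1 = 163, q_1 = 18*1 + 0 = 18.
Indeed p_0^2 - 82*q_0^2 = 81 - 82 = -1, not +1.
Check: 163^2 - 82*18^2 = 26569 - 26568 = 1, so (x, y) = (163, 18) solves the equation, and by the theorem it is the least positive solution.

(x, y) = (163, 18)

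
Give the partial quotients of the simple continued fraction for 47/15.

[3; 7, 2]

Run the Euclidean algorithm on 47 and 15; the successive quotients are the partial quotients a_0, a_1, ... (each step inverts the fractional part left over by the previous one):
  47 = 3*15 + 2, so a_0 = 3.
  15 = 7*2 + 1, so a_1 = 7.
  2 = 2*1 + 0, so a_2 = 2.
The remainder reaches 0 after 3 divisions, so the expansion has 3 partial quotients, read off in order.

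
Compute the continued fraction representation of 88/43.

[2; 21, 2]

Run the Euclidean algorithm on 88 and 43; the successive quotients are the partial quotients a_0, a_1, ... (each step inverts the fractional part left over by the previous one):
  88 = 2*43 + 2, so a_0 = 2.
  43 = 21*2 + 1, so a_1 = 21.
  2 = 2*1 + 0, so a_2 = 2.
The remainder reaches 0 after 3 divisions, so the expansion has 3 partial quotients, read off in order.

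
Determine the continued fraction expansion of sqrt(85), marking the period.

Write x_i = (sqrt(85) + m_i)/d_i with (m_0, d_0) = (0, 1). a_0 = floor(sqrt(85)) = 9, since 9^2 = 81 <= 85 < 100 = 10^2.
Iterate m_{i+1} = d_i*a_i - m_i, d_{i+1} = (85 - m_{i+1}^2)/d_i, a_{i+1} = floor((a_0 + m_{i+1})/d_{i+1}):
  m_1 = 1*9 - 0 = 9, d_1 = (85 - 9^2)/1 = 4/1 = 4, a_1 = floor((9 + 9)/4) = 4.
  m_2 = 4*4 - 9 = 7, d_2 = (85 - 7^2)/4 = 36/4 = 9, a_2 = floor((9 + 7)/9) = 1.
  m_3 = 9*1 - 7 = 2, d_3 = (85 - 2^2)/9 = 81/9 = 9, a_3 = floor((9 + 2)/9) = 1.
  m_4 = 9*1 - 2 = 7, d_4 = (85 - 7^2)/9 = 36/9 = 4, a_4 = floor((9 + 7)/4) = 4.
  m_5 = 4*4 - 7 = 9, d_5 = (85 - 9^2)/4 = 4/4 = 1, a_5 = floor((9 + 9)/1) = 18.
  m_6 = 1*18 - 9 = 9, d_6 = (85 - 9^2)/1 = 4/1 = 4: (m_6, d_6) = (m_1, d_1) = (9, 4), so from here the quotients repeat a_1, ..., a_5; the period length is 5.
Hence the expansion of sqrt(85) is a_0 = 9 followed by the repeating block 4, 1, 1, 4, 18 (period 5).

[9; (4, 1, 1, 4, 18)]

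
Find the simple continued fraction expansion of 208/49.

Run the Euclidean algorithm on 208 and 49; the successive quotients are the partial quotients a_0, a_1, ... (each step inverts the fractional part left over by the previous one):
  208 = 4*49 + 12, so a_0 = 4.
  49 = 4*12 + 1, so a_1 = 4.
  12 = 12*1 + 0, so a_2 = 12.
The remainder reaches 0 after 3 divisions, so the expansion has 3 partial quotients, read off in order.

[4; 4, 12]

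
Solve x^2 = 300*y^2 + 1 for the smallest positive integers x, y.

(x, y) = (1351, 78)

First expand sqrt(300) as a continued fraction. With x_i = (sqrt(300) + m_i)/d_i and (m_0, d_0) = (0, 1): a_0 = floor(sqrt(300)) = 17, since 17^2 = 289 <= 300 < 324 = 18^2.
Iterate m_{i+1} = d_i*a_i - m_i, d_{i+1} = (300 - m_{i+1}^2)/d_i, a_{i+1} = floor((a_0 + m_{i+1})/d_{i+1}):
  m_1 = 1*17 - 0 = 17, d_1 = (300 - 17^2)/1 = 11/1 = 11, a_1 = floor((17 + 17)/11) = 3.
  m_2 = 11*3 - 17 = 16, d_2 = (300 - 16^2)/11 = 44/11 = 4, a_2 = floor((17 + 16)/4) = 8.
  m_3 = 4*8 - 16 = 16, d_3 = (300 - 16^2)/4 = 44/4 = 11, a_3 = floor((17 + 16)/11) = 3.
  m_4 = 11*3 - 16 = 17, d_4 = (300 - 17^2)/11 = 11/11 = 1, a_4 = floor((17 + 17)/1) = 34.
  m_5 = 1*34 - 17 = 17, d_5 = (300 - 17^2)/1 = 11/1 = 11: (m_5, d_5) = (m_1, d_1) = (17, 11), so from here the quotients repeat a_1, ..., a_4; the period length is 4.
So sqrt(300) = [17; (3, 8, 3, 34)] with period length k = 4.
k is even, so the fundamental solution of x^2 - 300y^2 = 1 is (p_{k-1}, q_{k-1}) = (p_3, q_3); compute convergents through index 3.
Convergents (p_i = a_i*p_{i-1} + p_{i-2}, q_i = a_i*q_{i-1} + q_{i-2} with p_{-2}=0, p_{-1}=1, q_{-2}=1, q_{-1}=0):
  i=0: a_0=17, p_0 = 17*1 + 0 = 17, q_0 = 17*0 + 1 = 1.
  i=1: a_1=3, p_1 = 3*17 + 1 = 52, q_1 = 3*1 + 0 = 3.
  i=2: a_2=8, p_2 = 8*52 + 17 = 433, q_2 = 8*3 + 1 = 25.
  i=3: a_3=3, p_3 = 3*433 + 52 = 1351, q_3 = 3*25 + 3 = 78.
Check: 1351^2 - 300*78^2 = 1825201 - 1825200 = 1, so (x, y) = (1351, 78) solves the equation, and by the theorem it is the least positive solution.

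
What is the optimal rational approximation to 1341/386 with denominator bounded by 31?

Expand x = 1341/386 as a continued fraction with the Euclidean algorithm:
  1341 = 3*386 + 183, so a_0 = 3.
  386 = 2*183 + 20, so a_1 = 2.
  183 = 9*20 + 3, so a_2 = 9.
  20 = 6*3 + 2, so a_3 = 6.
  3 = 1*2 + 1, so a_4 = 1.
  2 = 2*1 + 0, so a_5 = 2.
so x = [3; 2, 9, 6, 1, 2].
Convergents (p_i = a_i*p_{i-1} + p_{i-2}, q_i = a_i*q_{i-1} + q_{i-2} with p_{-2}=0, p_{-1}=1, q_{-2}=1, q_{-1}=0), until the denominator exceeds 31:
  i=0: a_0=3, p_0 = 3*1 + 0 = 3, q_0 = 3*0 + 1 = 1.
  i=1: a_1=2, p_1 = 2*3 + 1 = 7, q_1 = 2*1 + 0 = 2.
  i=2: a_2=9, p_2 = 9*7 + 3 = 66, q_2 = 9*2 + 1 = 19.
  i=3: a_3=6, p_3 = 6*66 + 7 = 403, q_3 = 6*19 + 2 = 116.
q_3 = 116 > 31, so the last convergent with denominator <= 31 is p_2/q_2 = 66/19.
The closest fraction with denominator <= 31 is either p_2/q_2 or the intermediate fraction (k*p_2 + p_1)/(k*q_2 + q_1) with the largest k >= 1 whose denominator stays <= 31; these approach x as k grows, and every other convergent or intermediate fraction in range is farther away.
Largest k: floor((31 - q_1)/q_2) = floor((31 - 2)/19) = 1.
That gives (1*66 + 7)/(1*19 + 2) = 73/21.
Compare the errors: |x - 66/19| = |1341*19 - 66*386|/(386*19) = 3/7334, and |x - 73/21| = |1341*21 - 73*386|/(386*21) = 17/8106.
Cross-multiplying, 3*8106 = 24318 < 124678 = 17*7334, so 3/7334 is smaller: the convergent 66/19 is closer to x than 73/21.

66/19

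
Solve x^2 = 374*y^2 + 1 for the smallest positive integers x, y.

(x, y) = (3365, 174)

First expand sqrt(374) as a continued fraction. With x_i = (sqrt(374) + m_i)/d_i and (m_0, d_0) = (0, 1): a_0 = floor(sqrt(374)) = 19, since 19^2 = 361 <= 374 < 400 = 20^2.
Iterate m_{i+1} = d_i*a_i - m_i, d_{i+1} = (374 - m_{i+1}^2)/d_i, a_{i+1} = floor((a_0 + m_{i+1})/d_{i+1}):
  m_1 = 1*19 - 0 = 19, d_1 = (374 - 19^2)/1 = 13/1 = 13, a_1 = floor((19 + 19)/13) = 2.
  m_2 = 13*2 - 19 = 7, d_2 = (374 - 7^2)/13 = 325/13 = 25, a_2 = floor((19 + 7)/25) = 1.
  m_3 = 25*1 - 7 = 18, d_3 = (374 - 18^2)/25 = 50/25 = 2, a_3 = floor((19 + 18)/2) = 18.
  m_4 = 2*18 - 18 = 18, d_4 = (374 - 18^2)/2 = 50/2 = 25, a_4 = floor((19 + 18)/25) = 1.
  m_5 = 25*1 - 18 = 7, d_5 = (374 - 7^2)/25 = 325/25 = 13, a_5 = floor((19 + 7)/13) = 2.
  m_6 = 13*2 - 7 = 19, d_6 = (374 - 19^2)/13 = 13/13 = 1, a_6 = floor((19 + 19)/1) = 38.
  m_7 = 1*38 - 19 = 19, d_7 = (374 - 19^2)/1 = 13/1 = 13: (m_7, d_7) = (m_1, d_1) = (19, 13), so from here the quotients repeat a_1, ..., a_6; the period length is 6.
So sqrt(374) = [19; (2, 1, 18, 1, 2, 38)] with period length k = 6.
k is even, so the fundamental solution of x^2 - 374y^2 = 1 is (p_{k-1}, q_{k-1}) = (p_5, q_5); compute convergents through index 5.
Convergents (p_i = a_i*p_{i-1} + p_{i-2}, q_i = a_i*q_{i-1} + q_{i-2} with p_{-2}=0, p_{-1}=1, q_{-2}=1, q_{-1}=0):
  i=0: a_0=19, p_0 = 19*1 + 0 = 19, q_0 = 19*0 + 1 = 1.
  i=1: a_1=2, p_1 = 2*19 + 1 = 39, q_1 = 2*1 + 0 = 2.
  i=2: a_2=1, p_2 = 1*39 + 19 = 58, q_2 = 1*2 + 1 = 3.
  i=3: a_3=18, p_3 = 18*58 + 39 = 1083, q_3 = 18*3 + 2 = 56.
  i=4: a_4=1, p_4 = 1*1083 + 58 = 1141, q_4 = 1*56 + 3 = 59.
  i=5: a_5=2, p_5 = 2*1141 + 1083 = 3365, q_5 = 2*59 + 56 = 174.
Check: 3365^2 - 374*174^2 = 11323225 - 11323224 = 1, so (x, y) = (3365, 174) solves the equation, and by the theorem it is the least positive solution.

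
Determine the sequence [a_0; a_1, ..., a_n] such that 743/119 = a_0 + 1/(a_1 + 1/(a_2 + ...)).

[6; 4, 9, 1, 2]

Run the Euclidean algorithm on 743 and 119; the successive quotients are the partial quotients a_0, a_1, ... (each step inverts the fractional part left over by the previous one):
  743 = 6*119 + 29, so a_0 = 6.
  119 = 4*29 + 3, so a_1 = 4.
  29 = 9*3 + 2, so a_2 = 9.
  3 = 1*2 + 1, so a_3 = 1.
  2 = 2*1 + 0, so a_4 = 2.
The remainder reaches 0 after 5 divisions, so the expansion has 5 partial quotients, read off in order.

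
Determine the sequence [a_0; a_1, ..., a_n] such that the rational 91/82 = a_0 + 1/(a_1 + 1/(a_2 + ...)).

[1; 9, 9]

Run the Euclidean algorithm on 91 and 82; the successive quotients are the partial quotients a_0, a_1, ... (each step inverts the fractional part left over by the previous one):
  91 = 1*82 + 9, so a_0 = 1.
  82 = 9*9 + 1, so a_1 = 9.
  9 = 9*1 + 0, so a_2 = 9.
The remainder reaches 0 after 3 divisions, so the expansion has 3 partial quotients, read off in order.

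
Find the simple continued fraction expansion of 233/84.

[2; 1, 3, 2, 2, 1, 2]

Run the Euclidean algorithm on 233 and 84; the successive quotients are the partial quotients a_0, a_1, ... (each step inverts the fractional part left over by the previous one):
  233 = 2*84 + 65, so a_0 = 2.
  84 = 1*65 + 19, so a_1 = 1.
  65 = 3*19 + 8, so a_2 = 3.
  19 = 2*8 + 3, so a_3 = 2.
  8 = 2*3 + 2, so a_4 = 2.
  3 = 1*2 + 1, so a_5 = 1.
  2 = 2*1 + 0, so a_6 = 2.
The remainder reaches 0 after 7 divisions, so the expansion has 7 partial quotients, read off in order.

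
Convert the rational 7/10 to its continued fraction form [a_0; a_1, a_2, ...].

[0; 1, 2, 3]

Run the Euclidean algorithm on 7 and 10; the successive quotients are the partial quotients a_0, a_1, ... (each step inverts the fractional part left over by the previous one):
  7 = 0*10 + 7, so a_0 = 0.
  10 = 1*7 + 3, so a_1 = 1.
  7 = 2*3 + 1, so a_2 = 2.
  3 = 3*1 + 0, so a_3 = 3.
The remainder reaches 0 after 4 divisions, so the expansion has 4 partial quotients, read off in order.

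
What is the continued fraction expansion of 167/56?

[2; 1, 55]

Run the Euclidean algorithm on 167 and 56; the successive quotients are the partial quotients a_0, a_1, ... (each step inverts the fractional part left over by the previous one):
  167 = 2*56 + 55, so a_0 = 2.
  56 = 1*55 + 1, so a_1 = 1.
  55 = 55*1 + 0, so a_2 = 55.
The remainder reaches 0 after 3 divisions, so the expansion has 3 partial quotients, read off in order.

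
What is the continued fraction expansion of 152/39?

[3; 1, 8, 1, 3]

Run the Euclidean algorithm on 152 and 39; the successive quotients are the partial quotients a_0, a_1, ... (each step inverts the fractional part left over by the previous one):
  152 = 3*39 + 35, so a_0 = 3.
  39 = 1*35 + 4, so a_1 = 1.
  35 = 8*4 + 3, so a_2 = 8.
  4 = 1*3 + 1, so a_3 = 1.
  3 = 3*1 + 0, so a_4 = 3.
The remainder reaches 0 after 5 divisions, so the expansion has 5 partial quotients, read off in order.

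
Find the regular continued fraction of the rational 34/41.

[0; 1, 4, 1, 6]

Run the Euclidean algorithm on 34 and 41; the successive quotients are the partial quotients a_0, a_1, ... (each step inverts the fractional part left over by the previous one):
  34 = 0*41 + 34, so a_0 = 0.
  41 = 1*34 + 7, so a_1 = 1.
  34 = 4*7 + 6, so a_2 = 4.
  7 = 1*6 + 1, so a_3 = 1.
  6 = 6*1 + 0, so a_4 = 6.
The remainder reaches 0 after 5 divisions, so the expansion has 5 partial quotients, read off in order.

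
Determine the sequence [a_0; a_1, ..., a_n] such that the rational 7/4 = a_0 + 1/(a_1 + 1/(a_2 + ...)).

[1; 1, 3]

Run the Euclidean algorithm on 7 and 4; the successive quotients are the partial quotients a_0, a_1, ... (each step inverts the fractional part left over by the previous one):
  7 = 1*4 + 3, so a_0 = 1.
  4 = 1*3 + 1, so a_1 = 1.
  3 = 3*1 + 0, so a_2 = 3.
The remainder reaches 0 after 3 divisions, so the expansion has 3 partial quotients, read off in order.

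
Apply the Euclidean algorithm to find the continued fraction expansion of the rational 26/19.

[1; 2, 1, 2, 2]

Run the Euclidean algorithm on 26 and 19; the successive quotients are the partial quotients a_0, a_1, ... (each step inverts the fractional part left over by the previous one):
  26 = 1*19 + 7, so a_0 = 1.
  19 = 2*7 + 5, so a_1 = 2.
  7 = 1*5 + 2, so a_2 = 1.
  5 = 2*2 + 1, so a_3 = 2.
  2 = 2*1 + 0, so a_4 = 2.
The remainder reaches 0 after 5 divisions, so the expansion has 5 partial quotients, read off in order.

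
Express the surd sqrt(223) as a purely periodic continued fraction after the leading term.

Write x_i = (sqrt(223) + m_i)/d_i with (m_0, d_0) = (0, 1). a_0 = floor(sqrt(223)) = 14, since 14^2 = 196 <= 223 < 225 = 15^2.
Iterate m_{i+1} = d_i*a_i - m_i, d_{i+1} = (223 - m_{i+1}^2)/d_i, a_{i+1} = floor((a_0 + m_{i+1})/d_{i+1}):
  m_1 = 1*14 - 0 = 14, d_1 = (223 - 14^2)/1 = 27/1 = 27, a_1 = floor((14 + 14)/27) = 1.
  m_2 = 27*1 - 14 = 13, d_2 = (223 - 13^2)/27 = 54/27 = 2, a_2 = floor((14 + 13)/2) = 13.
  m_3 = 2*13 - 13 = 13, d_3 = (223 - 13^2)/2 = 54/2 = 27, a_3 = floor((14 + 13)/27) = 1.
  m_4 = 27*1 - 13 = 14, d_4 = (223 - 14^2)/27 = 27/27 = 1, a_4 = floor((14 + 14)/1) = 28.
  m_5 = 1*28 - 14 = 14, d_5 = (223 - 14^2)/1 = 27/1 = 27: (m_5, d_5) = (m_1, d_1) = (14, 27), so from here the quotients repeat a_1, ..., a_4; the period length is 4.
Hence the expansion of sqrt(223) is a_0 = 14 followed by the repeating block 1, 13, 1, 28 (period 4).

[14; (1, 13, 1, 28)]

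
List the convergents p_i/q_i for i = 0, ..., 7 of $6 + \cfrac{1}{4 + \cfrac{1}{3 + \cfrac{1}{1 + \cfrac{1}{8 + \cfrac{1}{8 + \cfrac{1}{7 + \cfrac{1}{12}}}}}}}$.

Using the convergent recurrence p_i = a_i*p_{i-1} + p_{i-2}, q_i = a_i*q_{i-1} + q_{i-2} with p_{-2}=0, p_{-1}=1, q_{-2}=1, q_{-1}=0:
  i=0: a_0=6, p_0 = 6*1 + 0 = 6, q_0 = 6*0 + 1 = 1.
  i=1: a_1=4, p_1 = 4*6 + 1 = 25, q_1 = 4*1 + 0 = 4.
  i=2: a_2=3, p_2 = 3*25 + 6 = 81, q_2 = 3*4 + 1 = 13.
  i=3: a_3=1, p_3 = 1*81 + 25 = 106, q_3 = 1*13 + 4 = 17.
  i=4: a_4=8, p_4 = 8*106 + 81 = 929, q_4 = 8*17 + 13 = 149.
  i=5: a_5=8, p_5 = 8*929 + 106 = 7538, q_5 = 8*149 + 17 = 1209.
  i=6: a_6=7, p_6 = 7*7538 + 929 = 53695, q_6 = 7*1209 + 149 = 8612.
  i=7: a_7=12, p_7 = 12*53695 + 7538 = 651878, q_7 = 12*8612 + 1209 = 104553.

6/1, 25/4, 81/13, 106/17, 929/149, 7538/1209, 53695/8612, 651878/104553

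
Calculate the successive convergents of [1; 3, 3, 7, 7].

1/1, 4/3, 13/10, 95/73, 678/521

Using the convergent recurrence p_i = a_i*p_{i-1} + p_{i-2}, q_i = a_i*q_{i-1} + q_{i-2} with p_{-2}=0, p_{-1}=1, q_{-2}=1, q_{-1}=0:
  i=0: a_0=1, p_0 = 1*1 + 0 = 1, q_0 = 1*0 + 1 = 1.
  i=1: a_1=3, p_1 = 3*1 + 1 = 4, q_1 = 3*1 + 0 = 3.
  i=2: a_2=3, p_2 = 3*4 + 1 = 13, q_2 = 3*3 + 1 = 10.
  i=3: a_3=7, p_3 = 7*13 + 4 = 95, q_3 = 7*10 + 3 = 73.
  i=4: a_4=7, p_4 = 7*95 + 13 = 678, q_4 = 7*73 + 10 = 521.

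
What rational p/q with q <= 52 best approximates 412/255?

Expand x = 412/255 as a continued fraction with the Euclidean algorithm:
  412 = 1*255 + 157, so a_0 = 1.
  255 = 1*157 + 98, so a_1 = 1.
  157 = 1*98 + 59, so a_2 = 1.
  98 = 1*59 + 39, so a_3 = 1.
  59 = 1*39 + 20, so a_4 = 1.
  39 = 1*20 + 19, so a_5 = 1.
  20 = 1*19 + 1, so a_6 = 1.
  19 = 19*1 + 0, so a_7 = 19.
so x = [1; 1, 1, 1, 1, 1, 1, 19].
Convergents (p_i = a_i*p_{i-1} + p_{i-2}, q_i = a_i*q_{i-1} + q_{i-2} with p_{-2}=0, p_{-1}=1, q_{-2}=1, q_{-1}=0), until the denominator exceeds 52:
  i=0: a_0=1, p_0 = 1*1 + 0 = 1, q_0 = 1*0 + 1 = 1.
  i=1: a_1=1, p_1 = 1*1 + 1 = 2, q_1 = 1*1 + 0 = 1.
  i=2: a_2=1, p_2 = 1*2 + 1 = 3, q_2 = 1*1 + 1 = 2.
  i=3: a_3=1, p_3 = 1*3 + 2 = 5, q_3 = 1*2 + 1 = 3.
  i=4: a_4=1, p_4 = 1*5 + 3 = 8, q_4 = 1*3 + 2 = 5.
  i=5: a_5=1, p_5 = 1*8 + 5 = 13, q_5 = 1*5 + 3 = 8.
  i=6: a_6=1, p_6 = 1*13 + 8 = 21, q_6 = 1*8 + 5 = 13.
  i=7: a_7=19, p_7 = 19*21 + 13 = 412, q_7 = 19*13 + 8 = 255.
q_7 = 255 > 52, so the last convergent with denominator <= 52 is p_6/q_6 = 21/13.
The closest fraction with denominator <= 52 is either p_6/q_6 or the intermediate fraction (k*p_6 + p_5)/(k*q_6 + q_5) with the largest k >= 1 whose denominator stays <= 52; these approach x as k grows, and every other convergent or intermediate fraction in range is farther away.
Largest k: floor((52 - q_5)/q_6) = floor((52 - 8)/13) = 3.
That gives (3*21 + 13)/(3*13 + 8) = 76/47.
Compare the errors: |x - 21/13| = |412*13 - 21*255|/(255*13) = 1/3315, and |x - 76/47| = |412*47 - 76*255|/(255*47) = 16/11985.
Cross-multiplying, 1*11985 = 11985 < 53040 = 16*3315, so 1/3315 is smaller: the convergent 21/13 is closer to x than 76/47.

21/13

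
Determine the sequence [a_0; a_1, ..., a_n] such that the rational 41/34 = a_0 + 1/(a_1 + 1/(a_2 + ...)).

[1; 4, 1, 6]

Run the Euclidean algorithm on 41 and 34; the successive quotients are the partial quotients a_0, a_1, ... (each step inverts the fractional part left over by the previous one):
  41 = 1*34 + 7, so a_0 = 1.
  34 = 4*7 + 6, so a_1 = 4.
  7 = 1*6 + 1, so a_2 = 1.
  6 = 6*1 + 0, so a_3 = 6.
The remainder reaches 0 after 4 divisions, so the expansion has 4 partial quotients, read off in order.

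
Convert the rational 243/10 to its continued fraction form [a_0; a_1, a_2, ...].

Run the Euclidean algorithm on 243 and 10; the successive quotients are the partial quotients a_0, a_1, ... (each step inverts the fractional part left over by the previous one):
  243 = 24*10 + 3, so a_0 = 24.
  10 = 3*3 + 1, so a_1 = 3.
  3 = 3*1 + 0, so a_2 = 3.
The remainder reaches 0 after 3 divisions, so the expansion has 3 partial quotients, read off in order.

[24; 3, 3]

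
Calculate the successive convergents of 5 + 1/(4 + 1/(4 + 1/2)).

5/1, 21/4, 89/17, 199/38

Using the convergent recurrence p_i = a_i*p_{i-1} + p_{i-2}, q_i = a_i*q_{i-1} + q_{i-2} with p_{-2}=0, p_{-1}=1, q_{-2}=1, q_{-1}=0:
  i=0: a_0=5, p_0 = 5*1 + 0 = 5, q_0 = 5*0 + 1 = 1.
  i=1: a_1=4, p_1 = 4*5 + 1 = 21, q_1 = 4*1 + 0 = 4.
  i=2: a_2=4, p_2 = 4*21 + 5 = 89, q_2 = 4*4 + 1 = 17.
  i=3: a_3=2, p_3 = 2*89 + 21 = 199, q_3 = 2*17 + 4 = 38.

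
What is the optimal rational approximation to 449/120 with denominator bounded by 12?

15/4

Expand x = 449/120 as a continued fraction with the Euclidean algorithm:
  449 = 3*120 + 89, so a_0 = 3.
  120 = 1*89 + 31, so a_1 = 1.
  89 = 2*31 + 27, so a_2 = 2.
  31 = 1*27 + 4, so a_3 = 1.
  27 = 6*4 + 3, so a_4 = 6.
  4 = 1*3 + 1, so a_5 = 1.
  3 = 3*1 + 0, so a_6 = 3.
so x = [3; 1, 2, 1, 6, 1, 3].
Convergents (p_i = a_i*p_{i-1} + p_{i-2}, q_i = a_i*q_{i-1} + q_{i-2} with p_{-2}=0, p_{-1}=1, q_{-2}=1, q_{-1}=0), until the denominator exceeds 12:
  i=0: a_0=3, p_0 = 3*1 + 0 = 3, q_0 = 3*0 + 1 = 1.
  i=1: a_1=1, p_1 = 1*3 + 1 = 4, q_1 = 1*1 + 0 = 1.
  i=2: a_2=2, p_2 = 2*4 + 3 = 11, q_2 = 2*1 + 1 = 3.
  i=3: a_3=1, p_3 = 1*11 + 4 = 15, q_3 = 1*3 + 1 = 4.
  i=4: a_4=6, p_4 = 6*15 + 11 = 101, q_4 = 6*4 + 3 = 27.
q_4 = 27 > 12, so the last convergent with denominator <= 12 is p_3/q_3 = 15/4.
The closest fraction with denominator <= 12 is either p_3/q_3 or the intermediate fraction (k*p_3 + p_2)/(k*q_3 + q_2) with the largest k >= 1 whose denominator stays <= 12; these approach x as k grows, and every other convergent or intermediate fraction in range is farther away.
Largest k: floor((12 - q_2)/q_3) = floor((12 - 3)/4) = 2.
That gives (2*15 + 11)/(2*4 + 3) = 41/11.
Compare the errors: |x - 15/4| = |449*4 - 15*120|/(120*4) = 4/480, and |x - 41/11| = |449*11 - 41*120|/(120*11) = 19/1320.
Cross-multiplying, 4*1320 = 5280 < 9120 = 19*480, so 4/480 is smaller: the convergent 15/4 is closer to x than 41/11.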